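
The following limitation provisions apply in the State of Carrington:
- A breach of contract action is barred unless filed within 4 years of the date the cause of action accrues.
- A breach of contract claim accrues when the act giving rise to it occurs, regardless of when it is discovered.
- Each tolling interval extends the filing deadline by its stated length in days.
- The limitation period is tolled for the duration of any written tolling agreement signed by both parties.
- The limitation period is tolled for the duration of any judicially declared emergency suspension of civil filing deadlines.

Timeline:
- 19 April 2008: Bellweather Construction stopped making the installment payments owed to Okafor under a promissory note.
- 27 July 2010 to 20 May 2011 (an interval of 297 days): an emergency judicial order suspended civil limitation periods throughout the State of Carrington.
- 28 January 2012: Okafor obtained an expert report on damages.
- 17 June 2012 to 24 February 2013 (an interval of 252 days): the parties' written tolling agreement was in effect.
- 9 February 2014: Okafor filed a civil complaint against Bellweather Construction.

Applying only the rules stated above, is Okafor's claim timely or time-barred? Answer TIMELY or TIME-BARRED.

The cause of action accrued on 19 April 2008, the date of the act.
Adding the 4 years base period to 19 April 2008 gives a deadline of 19 April 2012, before any tolling.
Because the emergency suspension of filing deadlines ran from 27 July 2010 to 20 May 2011, the deadline is extended by 297 days to 10 February 2013.
The written tolling agreement from 17 June 2012 to 24 February 2013 tolled the period for 252 days, extending the deadline to 20 October 2013.
None of the other events listed affects the running of the period under the stated rules.
The 9 February 2014 filing falls after the 20 October 2013 deadline; the claim is time-barred.

TIME-BARRED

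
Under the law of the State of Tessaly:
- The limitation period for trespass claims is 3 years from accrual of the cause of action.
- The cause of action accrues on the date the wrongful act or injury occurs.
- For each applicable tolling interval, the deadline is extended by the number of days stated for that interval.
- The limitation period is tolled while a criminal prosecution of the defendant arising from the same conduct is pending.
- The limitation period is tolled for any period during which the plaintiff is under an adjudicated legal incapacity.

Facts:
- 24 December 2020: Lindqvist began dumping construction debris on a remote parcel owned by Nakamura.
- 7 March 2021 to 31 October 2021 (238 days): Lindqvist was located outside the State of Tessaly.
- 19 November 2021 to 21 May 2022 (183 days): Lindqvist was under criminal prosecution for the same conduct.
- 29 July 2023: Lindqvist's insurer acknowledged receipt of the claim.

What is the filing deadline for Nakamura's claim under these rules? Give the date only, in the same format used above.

The limitation period began to run on 24 December 2020.
3 years from 24 December 2020 is 24 December 2023.
The pending criminal prosecution from 19 November 2021 to 21 May 2022 tolled the period for 183 days, extending the deadline to 24 June 2024.
The defendant's absence from the jurisdiction from 7 March 2021 to 31 October 2021 does not toll the period, because no stated rule makes the defendant's absence a tolling event.
The other events in the timeline have no effect on the limitation period under the stated rules.

24 June 2024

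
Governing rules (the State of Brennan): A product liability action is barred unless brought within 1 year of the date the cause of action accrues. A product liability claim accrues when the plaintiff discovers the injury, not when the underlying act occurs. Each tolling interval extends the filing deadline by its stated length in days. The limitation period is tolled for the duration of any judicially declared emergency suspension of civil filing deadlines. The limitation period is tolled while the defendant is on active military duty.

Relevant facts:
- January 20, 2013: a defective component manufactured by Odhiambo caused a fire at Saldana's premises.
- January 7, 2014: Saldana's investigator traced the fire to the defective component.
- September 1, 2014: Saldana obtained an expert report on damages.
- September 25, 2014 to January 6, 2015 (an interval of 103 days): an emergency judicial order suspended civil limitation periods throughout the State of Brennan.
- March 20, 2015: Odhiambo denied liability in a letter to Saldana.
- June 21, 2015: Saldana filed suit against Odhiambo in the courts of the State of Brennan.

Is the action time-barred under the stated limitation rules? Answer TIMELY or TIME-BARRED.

Under the discovery rule, the claim accrued on January 7, 2014, when Saldana discovered the injury — not on the January 20, 2013 date of the underlying act.
The untolled deadline — 1 year after January 7, 2014 — is January 7, 2015.
The emergency suspension of filing deadlines from September 25, 2014 to January 6, 2015 tolled the period for 103 days, extending the deadline to April 20, 2015.
None of the other events listed affects the running of the period under the stated rules.
The June 21, 2015 filing falls after the April 20, 2015 deadline; the claim is time-barred.

TIME-BARRED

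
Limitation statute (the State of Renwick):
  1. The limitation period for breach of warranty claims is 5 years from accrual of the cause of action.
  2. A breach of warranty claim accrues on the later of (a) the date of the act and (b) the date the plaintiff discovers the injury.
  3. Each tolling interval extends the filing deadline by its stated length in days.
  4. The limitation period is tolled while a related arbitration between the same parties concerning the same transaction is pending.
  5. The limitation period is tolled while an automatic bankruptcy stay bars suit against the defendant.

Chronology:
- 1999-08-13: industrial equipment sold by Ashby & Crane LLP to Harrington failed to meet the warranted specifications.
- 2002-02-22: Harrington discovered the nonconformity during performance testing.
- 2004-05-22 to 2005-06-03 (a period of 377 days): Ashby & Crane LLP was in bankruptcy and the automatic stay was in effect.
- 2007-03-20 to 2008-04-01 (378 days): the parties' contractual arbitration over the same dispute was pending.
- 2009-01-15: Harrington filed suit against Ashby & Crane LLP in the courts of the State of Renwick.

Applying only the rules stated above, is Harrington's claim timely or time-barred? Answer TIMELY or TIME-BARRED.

TIMELY

Because discovery on 2002-02-22 post-dates the 1999-08-13 act, accrual under the later-of rule falls on 2002-02-22.
The untolled deadline — 5 years after 2002-02-22 — is 2007-02-22.
The period was tolled for 377 days by the automatic bankruptcy stay (2004-05-22 to 2005-06-03), pushing the deadline to 2008-03-05.
The period was tolled for 378 days by the pending related arbitration (2007-03-20 to 2008-04-01), pushing the deadline to 2009-03-18.
The 2009-01-15 filing precedes the 2009-03-18 deadline; the claim is timely.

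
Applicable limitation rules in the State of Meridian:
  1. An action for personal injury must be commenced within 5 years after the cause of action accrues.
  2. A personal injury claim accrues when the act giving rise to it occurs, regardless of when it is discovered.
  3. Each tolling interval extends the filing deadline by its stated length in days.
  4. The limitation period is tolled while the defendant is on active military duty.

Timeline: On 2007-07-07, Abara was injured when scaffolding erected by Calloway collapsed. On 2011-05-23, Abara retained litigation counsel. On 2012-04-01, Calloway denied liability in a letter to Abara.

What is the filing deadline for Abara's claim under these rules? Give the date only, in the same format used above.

The cause of action accrued on 2007-07-07, the date of the act.
Adding the 5 years base period to 2007-07-07 gives a deadline of 2012-07-07, before any tolling.
Nothing else in the chronology tolls or restarts the period.

2012-07-07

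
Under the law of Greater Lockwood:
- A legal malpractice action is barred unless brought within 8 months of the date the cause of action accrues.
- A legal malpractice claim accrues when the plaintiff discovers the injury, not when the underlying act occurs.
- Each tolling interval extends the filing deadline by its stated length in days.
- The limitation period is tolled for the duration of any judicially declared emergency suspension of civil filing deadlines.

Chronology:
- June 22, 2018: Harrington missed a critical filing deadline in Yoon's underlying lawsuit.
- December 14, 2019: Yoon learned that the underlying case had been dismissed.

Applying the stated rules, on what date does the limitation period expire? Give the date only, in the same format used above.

Under the discovery rule, the claim accrued on December 14, 2019, when Yoon discovered the injury — not on the June 22, 2018 date of the underlying act.
The untolled deadline — 8 months after December 14, 2019 — is August 14, 2020.

August 14, 2020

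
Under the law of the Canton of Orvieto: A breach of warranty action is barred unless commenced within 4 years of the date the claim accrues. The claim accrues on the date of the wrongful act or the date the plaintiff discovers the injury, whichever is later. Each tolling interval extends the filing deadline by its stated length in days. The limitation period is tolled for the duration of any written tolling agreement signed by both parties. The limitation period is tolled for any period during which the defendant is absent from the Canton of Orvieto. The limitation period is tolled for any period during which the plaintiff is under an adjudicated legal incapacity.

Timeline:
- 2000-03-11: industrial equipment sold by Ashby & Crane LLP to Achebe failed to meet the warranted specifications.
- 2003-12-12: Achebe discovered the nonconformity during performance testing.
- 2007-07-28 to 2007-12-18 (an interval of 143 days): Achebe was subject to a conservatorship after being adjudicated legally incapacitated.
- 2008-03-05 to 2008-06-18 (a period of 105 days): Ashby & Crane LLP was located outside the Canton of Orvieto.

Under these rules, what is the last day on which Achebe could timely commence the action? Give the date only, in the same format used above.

Because discovery on 2003-12-12 post-dates the 2000-03-11 act, accrual under the later-of rule falls on 2003-12-12.
The untolled deadline — 4 years after 2003-12-12 — is 2007-12-12.
Because the plaintiff's legal incapacity ran from 2007-07-28 to 2007-12-18, the deadline is extended by 143 days to 2008-05-03.
Because the defendant's absence from the jurisdiction ran from 2008-03-05 to 2008-06-18, the deadline is extended by 105 days to 2008-08-16.

2008-08-16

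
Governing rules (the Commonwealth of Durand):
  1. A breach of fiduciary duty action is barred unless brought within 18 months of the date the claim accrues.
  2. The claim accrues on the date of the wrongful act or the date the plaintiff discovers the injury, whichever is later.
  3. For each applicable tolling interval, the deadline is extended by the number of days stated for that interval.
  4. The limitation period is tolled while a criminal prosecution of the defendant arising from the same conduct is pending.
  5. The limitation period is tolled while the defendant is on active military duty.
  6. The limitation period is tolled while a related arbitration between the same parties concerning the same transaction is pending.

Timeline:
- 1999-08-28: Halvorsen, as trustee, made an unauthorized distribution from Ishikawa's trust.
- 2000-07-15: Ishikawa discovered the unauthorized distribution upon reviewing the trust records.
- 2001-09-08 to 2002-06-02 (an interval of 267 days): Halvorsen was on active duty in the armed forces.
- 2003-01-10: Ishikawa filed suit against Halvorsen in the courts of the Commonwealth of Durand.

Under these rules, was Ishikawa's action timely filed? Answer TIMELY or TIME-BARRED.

Because discovery on 2000-07-15 post-dates the 1999-08-28 act, accrual under the later-of rule falls on 2000-07-15.
18 months from 2000-07-15 is 2002-01-15.
Because the defendant's active military service ran from 2001-09-08 to 2002-06-02, the deadline is extended by 267 days to 2002-10-09.
The 2003-01-10 filing falls after the 2002-10-09 deadline; the claim is time-barred.

TIME-BARRED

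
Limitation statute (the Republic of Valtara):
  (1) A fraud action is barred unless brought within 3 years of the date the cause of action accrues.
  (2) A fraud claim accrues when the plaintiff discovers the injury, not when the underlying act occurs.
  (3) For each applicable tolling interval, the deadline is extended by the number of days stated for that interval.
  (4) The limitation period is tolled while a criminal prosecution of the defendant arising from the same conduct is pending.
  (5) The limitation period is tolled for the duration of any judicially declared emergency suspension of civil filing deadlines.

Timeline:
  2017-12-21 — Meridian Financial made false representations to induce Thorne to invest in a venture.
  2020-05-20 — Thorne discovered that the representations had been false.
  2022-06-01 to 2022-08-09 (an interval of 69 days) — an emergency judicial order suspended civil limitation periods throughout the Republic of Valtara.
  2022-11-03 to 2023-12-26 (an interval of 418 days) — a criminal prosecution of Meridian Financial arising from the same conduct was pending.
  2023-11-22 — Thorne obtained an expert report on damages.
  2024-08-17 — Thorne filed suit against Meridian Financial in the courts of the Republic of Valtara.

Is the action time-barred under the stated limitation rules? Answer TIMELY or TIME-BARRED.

Accrual is tied to discovery, so the period began on 2020-05-20 rather than on 2017-12-21 when the act occurred.
The untolled deadline — 3 years after 2020-05-20 — is 2023-05-20.
Because the emergency suspension of filing deadlines ran from 2022-06-01 to 2022-08-09, the deadline is extended by 69 days to 2023-07-28.
The pending criminal prosecution from 2022-11-03 to 2023-12-26 tolled the period for 418 days, extending the deadline to 2024-09-18.
None of the other events listed affects the running of the period under the stated rules.
Thorne filed on 2024-08-17, before the 2024-09-18 deadline, so the action is timely.

TIMELY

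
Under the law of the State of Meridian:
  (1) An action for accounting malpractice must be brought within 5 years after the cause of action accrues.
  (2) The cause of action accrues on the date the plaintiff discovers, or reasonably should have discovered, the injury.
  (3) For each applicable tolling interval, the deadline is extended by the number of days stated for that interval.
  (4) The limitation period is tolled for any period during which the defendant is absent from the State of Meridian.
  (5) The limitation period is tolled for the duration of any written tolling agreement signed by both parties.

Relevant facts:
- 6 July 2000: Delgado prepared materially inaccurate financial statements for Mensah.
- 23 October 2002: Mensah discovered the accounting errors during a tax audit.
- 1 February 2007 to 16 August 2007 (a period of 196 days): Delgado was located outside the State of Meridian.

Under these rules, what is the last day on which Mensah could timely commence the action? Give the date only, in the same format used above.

Accrual is tied to discovery, so the period began on 23 October 2002 rather than on 6 July 2000 when the act occurred.
Adding the 5 years base period to 23 October 2002 gives a deadline of 23 October 2007, before any tolling.
Because the defendant's absence from the jurisdiction ran from 1 February 2007 to 16 August 2007, the deadline is extended by 196 days to 6 May 2008.

6 May 2008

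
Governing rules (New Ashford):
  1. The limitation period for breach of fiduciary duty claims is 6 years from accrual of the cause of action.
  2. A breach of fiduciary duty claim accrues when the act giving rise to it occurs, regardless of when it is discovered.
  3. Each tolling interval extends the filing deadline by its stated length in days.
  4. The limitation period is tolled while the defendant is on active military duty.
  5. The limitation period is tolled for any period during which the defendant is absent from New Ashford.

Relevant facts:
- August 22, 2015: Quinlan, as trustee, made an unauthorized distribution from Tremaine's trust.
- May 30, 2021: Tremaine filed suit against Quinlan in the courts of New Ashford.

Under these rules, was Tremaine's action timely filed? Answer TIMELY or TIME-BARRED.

The claim accrued on August 22, 2015, when the wrongful act occurred.
The untolled deadline — 6 years after August 22, 2015 — is August 22, 2021.
Tremaine filed on May 30, 2021, before the August 22, 2021 deadline, so the action is timely.

TIMELY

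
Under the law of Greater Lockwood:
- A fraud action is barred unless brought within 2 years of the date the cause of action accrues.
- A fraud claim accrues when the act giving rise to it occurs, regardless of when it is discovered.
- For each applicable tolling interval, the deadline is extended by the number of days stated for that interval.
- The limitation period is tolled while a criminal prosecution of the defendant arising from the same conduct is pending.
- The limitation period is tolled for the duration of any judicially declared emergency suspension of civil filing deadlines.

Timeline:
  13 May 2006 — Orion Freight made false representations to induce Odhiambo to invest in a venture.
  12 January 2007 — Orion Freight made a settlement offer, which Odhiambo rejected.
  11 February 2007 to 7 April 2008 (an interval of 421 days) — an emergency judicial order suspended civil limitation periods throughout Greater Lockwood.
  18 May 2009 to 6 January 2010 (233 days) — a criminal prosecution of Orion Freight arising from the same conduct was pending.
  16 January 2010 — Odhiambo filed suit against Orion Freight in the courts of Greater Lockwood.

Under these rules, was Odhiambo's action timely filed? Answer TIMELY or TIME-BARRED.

TIMELY

The limitation period began to run on 13 May 2006.
The untolled deadline — 2 years after 13 May 2006 — is 13 May 2008.
Because the emergency suspension of filing deadlines ran from 11 February 2007 to 7 April 2008, the deadline is extended by 421 days to 8 July 2009.
The pending criminal prosecution from 18 May 2009 to 6 January 2010 tolled the period for 233 days, extending the deadline to 26 February 2010.
Nothing else in the chronology tolls or restarts the period.
Odhiambo filed on 16 January 2010, before the 26 February 2010 deadline, so the action is timely.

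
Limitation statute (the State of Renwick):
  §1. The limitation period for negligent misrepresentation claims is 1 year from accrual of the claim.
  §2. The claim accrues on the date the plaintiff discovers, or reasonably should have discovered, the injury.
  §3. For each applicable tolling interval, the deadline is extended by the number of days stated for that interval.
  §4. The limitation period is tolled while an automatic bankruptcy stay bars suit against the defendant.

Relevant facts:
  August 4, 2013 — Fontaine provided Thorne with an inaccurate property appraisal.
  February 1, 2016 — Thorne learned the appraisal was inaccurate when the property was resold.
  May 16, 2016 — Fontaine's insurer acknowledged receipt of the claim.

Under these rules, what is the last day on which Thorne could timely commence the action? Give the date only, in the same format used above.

Under the discovery rule, the claim accrued on February 1, 2016, when Thorne discovered the injury — not on the August 4, 2013 date of the underlying act.
Adding the 1 year base period to February 1, 2016 gives a deadline of February 1, 2017, before any tolling.
Nothing else in the chronology tolls or restarts the period.

February 1, 2017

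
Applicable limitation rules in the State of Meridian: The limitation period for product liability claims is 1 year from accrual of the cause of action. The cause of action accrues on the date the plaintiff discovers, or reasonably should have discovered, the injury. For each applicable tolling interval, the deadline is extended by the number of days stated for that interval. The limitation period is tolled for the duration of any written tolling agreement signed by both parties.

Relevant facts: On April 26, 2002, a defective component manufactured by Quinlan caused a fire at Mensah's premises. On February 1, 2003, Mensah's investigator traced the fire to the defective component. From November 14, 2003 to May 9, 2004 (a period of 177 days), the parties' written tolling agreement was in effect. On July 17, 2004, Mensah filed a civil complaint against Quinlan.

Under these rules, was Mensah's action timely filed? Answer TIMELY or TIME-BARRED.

TIMELY

The claim did not accrue until Mensah discovered the injury on February 1, 2003; the April 26, 2002 act date does not start the clock under the stated rule.
The untolled deadline — 1 year after February 1, 2003 — is February 1, 2004.
Because the written tolling agreement ran from November 14, 2003 to May 9, 2004, the deadline is extended by 177 days to July 27, 2004.
The July 17, 2004 filing precedes the July 27, 2004 deadline; the claim is timely.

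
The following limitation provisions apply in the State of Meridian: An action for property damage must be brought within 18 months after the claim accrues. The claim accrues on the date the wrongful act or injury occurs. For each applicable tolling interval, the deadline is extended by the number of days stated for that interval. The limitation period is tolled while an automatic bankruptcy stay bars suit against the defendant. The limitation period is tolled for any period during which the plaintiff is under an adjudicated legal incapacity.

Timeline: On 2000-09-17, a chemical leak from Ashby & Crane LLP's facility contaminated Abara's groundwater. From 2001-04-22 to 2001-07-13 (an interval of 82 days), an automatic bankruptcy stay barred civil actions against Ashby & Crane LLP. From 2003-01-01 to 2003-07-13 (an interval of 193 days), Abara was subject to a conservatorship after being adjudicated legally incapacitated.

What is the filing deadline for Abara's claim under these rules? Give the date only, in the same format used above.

The claim accrued on 2000-09-17, the date of the act.
The untolled deadline — 18 months after 2000-09-17 — is 2002-03-17.
The automatic bankruptcy stay from 2001-04-22 to 2001-07-13 tolled the period for 82 days, extending the deadline to 2002-06-07.
By the time the plaintiff's legal incapacity began on 2003-01-01, the limitation period had already expired on 2002-06-07; that interval cannot revive it.

2002-06-07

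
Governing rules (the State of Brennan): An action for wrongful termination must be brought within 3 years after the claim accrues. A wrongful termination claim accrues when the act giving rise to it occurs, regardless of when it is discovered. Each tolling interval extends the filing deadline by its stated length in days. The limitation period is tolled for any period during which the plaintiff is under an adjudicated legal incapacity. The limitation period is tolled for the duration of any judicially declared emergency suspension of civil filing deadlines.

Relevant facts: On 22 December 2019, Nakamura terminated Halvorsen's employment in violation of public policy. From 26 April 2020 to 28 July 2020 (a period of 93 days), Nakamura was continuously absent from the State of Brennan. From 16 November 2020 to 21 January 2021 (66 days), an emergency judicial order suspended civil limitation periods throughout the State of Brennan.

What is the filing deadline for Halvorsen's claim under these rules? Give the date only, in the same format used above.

The claim accrued on 22 December 2019, when the wrongful act occurred.
Adding the 3 years base period to 22 December 2019 gives a deadline of 22 December 2022, before any tolling.
Because the emergency suspension of filing deadlines ran from 16 November 2020 to 21 January 2021, the deadline is extended by 66 days to 26 February 2023.
The defendant's absence from the jurisdiction from 26 April 2020 to 28 July 2020 does not toll the period, because no stated rule makes the defendant's absence a tolling event.

26 February 2023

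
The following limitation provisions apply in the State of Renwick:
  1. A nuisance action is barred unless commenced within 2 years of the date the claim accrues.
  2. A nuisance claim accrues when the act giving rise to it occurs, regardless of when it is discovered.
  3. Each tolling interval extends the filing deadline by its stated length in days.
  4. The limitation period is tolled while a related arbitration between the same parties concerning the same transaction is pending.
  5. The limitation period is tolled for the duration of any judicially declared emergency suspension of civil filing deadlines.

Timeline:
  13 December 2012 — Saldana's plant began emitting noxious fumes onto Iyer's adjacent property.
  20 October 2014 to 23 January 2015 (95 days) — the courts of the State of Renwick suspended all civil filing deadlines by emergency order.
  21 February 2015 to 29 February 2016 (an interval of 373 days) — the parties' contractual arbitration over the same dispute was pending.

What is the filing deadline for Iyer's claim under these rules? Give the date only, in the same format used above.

The claim accrued on 13 December 2012, when the wrongful act occurred.
Adding the 2 years base period to 13 December 2012 gives a deadline of 13 December 2014, before any tolling.
The emergency suspension of filing deadlines from 20 October 2014 to 23 January 2015 tolled the period for 95 days, extending the deadline to 18 March 2015.
The period was tolled for 373 days by the pending related arbitration (21 February 2015 to 29 February 2016), pushing the deadline to 25 March 2016.

25 March 2016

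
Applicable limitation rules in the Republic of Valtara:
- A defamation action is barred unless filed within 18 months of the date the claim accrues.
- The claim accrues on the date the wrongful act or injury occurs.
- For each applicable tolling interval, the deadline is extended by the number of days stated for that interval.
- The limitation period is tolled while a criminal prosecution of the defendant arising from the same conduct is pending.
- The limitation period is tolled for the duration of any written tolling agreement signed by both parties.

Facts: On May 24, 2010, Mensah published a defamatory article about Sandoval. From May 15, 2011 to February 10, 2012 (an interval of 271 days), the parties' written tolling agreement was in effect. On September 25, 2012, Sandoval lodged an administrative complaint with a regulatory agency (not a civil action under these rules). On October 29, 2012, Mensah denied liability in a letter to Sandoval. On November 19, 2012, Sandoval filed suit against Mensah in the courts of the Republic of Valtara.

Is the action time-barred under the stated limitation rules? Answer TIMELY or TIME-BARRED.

The claim accrued on May 24, 2010, the date of the act.
Adding the 18 months base period to May 24, 2010 gives a deadline of November 24, 2011, before any tolling.
The written tolling agreement from May 15, 2011 to February 10, 2012 tolled the period for 271 days, extending the deadline to August 21, 2012.
The other events in the timeline have no effect on the limitation period under the stated rules.
Sandoval filed on November 19, 2012, after the August 21, 2012 deadline, so the action is time-barred.

TIME-BARRED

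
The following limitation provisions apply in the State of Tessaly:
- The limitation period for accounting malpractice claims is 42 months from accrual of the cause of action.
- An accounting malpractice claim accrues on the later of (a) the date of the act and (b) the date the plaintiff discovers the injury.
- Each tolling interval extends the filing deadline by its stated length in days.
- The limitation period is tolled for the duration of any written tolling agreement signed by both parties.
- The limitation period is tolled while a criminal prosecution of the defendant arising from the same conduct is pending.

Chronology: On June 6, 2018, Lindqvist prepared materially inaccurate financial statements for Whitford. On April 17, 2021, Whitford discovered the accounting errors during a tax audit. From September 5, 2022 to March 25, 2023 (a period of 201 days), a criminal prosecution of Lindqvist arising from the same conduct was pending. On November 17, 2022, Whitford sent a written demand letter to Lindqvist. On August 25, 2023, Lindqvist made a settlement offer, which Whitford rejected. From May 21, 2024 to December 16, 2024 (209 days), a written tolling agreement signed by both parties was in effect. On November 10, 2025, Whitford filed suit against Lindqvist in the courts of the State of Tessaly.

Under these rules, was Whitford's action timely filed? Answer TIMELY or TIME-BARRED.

TIMELY

Because discovery on April 17, 2021 post-dates the June 6, 2018 act, accrual under the later-of rule falls on April 17, 2021.
42 months from April 17, 2021 is October 17, 2024.
The pending criminal prosecution from September 5, 2022 to March 25, 2023 tolled the period for 201 days, extending the deadline to May 6, 2025.
The written tolling agreement from May 21, 2024 to December 16, 2024 tolled the period for 209 days, extending the deadline to December 1, 2025.
The other events in the timeline have no effect on the limitation period under the stated rules.
The November 10, 2025 filing precedes the December 1, 2025 deadline; the claim is timely.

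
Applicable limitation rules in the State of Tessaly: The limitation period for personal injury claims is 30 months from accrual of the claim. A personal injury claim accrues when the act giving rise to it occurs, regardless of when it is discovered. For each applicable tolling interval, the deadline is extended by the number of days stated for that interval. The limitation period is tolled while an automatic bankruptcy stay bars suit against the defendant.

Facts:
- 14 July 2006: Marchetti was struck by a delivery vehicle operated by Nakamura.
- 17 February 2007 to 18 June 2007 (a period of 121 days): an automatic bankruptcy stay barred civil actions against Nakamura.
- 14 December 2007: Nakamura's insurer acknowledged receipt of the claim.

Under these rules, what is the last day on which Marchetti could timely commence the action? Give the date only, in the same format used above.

15 May 2009

The claim accrued on 14 July 2006, the date of the act.
30 months from 14 July 2006 is 14 January 2009.
Because the automatic bankruptcy stay ran from 17 February 2007 to 18 June 2007, the deadline is extended by 121 days to 15 May 2009.
Nothing else in the chronology tolls or restarts the period.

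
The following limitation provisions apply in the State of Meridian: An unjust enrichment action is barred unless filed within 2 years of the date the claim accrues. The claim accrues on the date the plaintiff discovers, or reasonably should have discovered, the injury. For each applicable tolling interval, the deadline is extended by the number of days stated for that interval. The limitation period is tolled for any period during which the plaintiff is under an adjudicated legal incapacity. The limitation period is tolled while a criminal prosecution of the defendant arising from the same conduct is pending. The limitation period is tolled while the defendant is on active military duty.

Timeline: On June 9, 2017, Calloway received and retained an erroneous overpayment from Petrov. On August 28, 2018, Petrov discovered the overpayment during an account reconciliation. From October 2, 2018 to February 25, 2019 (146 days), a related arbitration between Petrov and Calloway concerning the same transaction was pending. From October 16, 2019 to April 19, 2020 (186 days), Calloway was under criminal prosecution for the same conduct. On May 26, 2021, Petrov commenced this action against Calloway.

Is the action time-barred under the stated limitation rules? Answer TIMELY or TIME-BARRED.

Under the discovery rule, the claim accrued on August 28, 2018, when Petrov discovered the injury — not on the June 9, 2017 date of the underlying act.
The untolled deadline — 2 years after August 28, 2018 — is August 28, 2020.
The period was tolled for 186 days by the pending criminal prosecution (October 16, 2019 to April 19, 2020), pushing the deadline to March 2, 2021.
The pending related arbitration from October 2, 2018 to February 25, 2019 does not toll the period, because no stated rule makes a pending arbitration a tolling event.
The May 26, 2021 filing falls after the March 2, 2021 deadline; the claim is time-barred.

TIME-BARRED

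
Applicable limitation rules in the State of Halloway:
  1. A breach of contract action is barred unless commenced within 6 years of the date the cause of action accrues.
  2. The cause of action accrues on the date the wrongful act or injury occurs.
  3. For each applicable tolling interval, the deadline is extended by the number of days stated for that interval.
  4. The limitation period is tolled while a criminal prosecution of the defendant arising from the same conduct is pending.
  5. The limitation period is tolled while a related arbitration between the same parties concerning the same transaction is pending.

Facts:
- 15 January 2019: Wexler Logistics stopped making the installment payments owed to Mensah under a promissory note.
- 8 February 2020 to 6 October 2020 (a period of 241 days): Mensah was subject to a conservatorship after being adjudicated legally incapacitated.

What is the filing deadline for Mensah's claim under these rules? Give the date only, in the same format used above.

The claim accrued on 15 January 2019, when the wrongful act occurred.
The untolled deadline — 6 years after 15 January 2019 — is 15 January 2025.
No stated provision tolls the period for the plaintiff's incapacity, so the interval from 8 February 2020 to 6 October 2020 has no effect on the deadline.

15 January 2025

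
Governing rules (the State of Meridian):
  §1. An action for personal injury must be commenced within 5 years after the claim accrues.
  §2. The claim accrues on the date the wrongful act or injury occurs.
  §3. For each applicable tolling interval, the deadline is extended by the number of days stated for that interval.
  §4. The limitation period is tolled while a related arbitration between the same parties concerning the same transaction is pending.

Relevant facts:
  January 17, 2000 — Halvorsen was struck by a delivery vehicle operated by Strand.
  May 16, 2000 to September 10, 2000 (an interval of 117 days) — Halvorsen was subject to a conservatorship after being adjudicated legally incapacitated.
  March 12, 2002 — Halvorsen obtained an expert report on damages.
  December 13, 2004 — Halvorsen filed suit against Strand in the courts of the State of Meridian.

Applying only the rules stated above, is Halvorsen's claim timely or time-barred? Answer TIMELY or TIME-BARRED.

The limitation period began to run on January 17, 2000.
Adding the 5 years base period to January 17, 2000 gives a deadline of January 17, 2005, before any tolling.
The plaintiff's legal incapacity from May 16, 2000 to September 10, 2000 does not toll the period, because no stated rule makes the plaintiff's incapacity a tolling event.
Nothing else in the chronology tolls or restarts the period.
Filing on December 13, 2004 beat the January 17, 2005 deadline — the action is timely.

TIMELY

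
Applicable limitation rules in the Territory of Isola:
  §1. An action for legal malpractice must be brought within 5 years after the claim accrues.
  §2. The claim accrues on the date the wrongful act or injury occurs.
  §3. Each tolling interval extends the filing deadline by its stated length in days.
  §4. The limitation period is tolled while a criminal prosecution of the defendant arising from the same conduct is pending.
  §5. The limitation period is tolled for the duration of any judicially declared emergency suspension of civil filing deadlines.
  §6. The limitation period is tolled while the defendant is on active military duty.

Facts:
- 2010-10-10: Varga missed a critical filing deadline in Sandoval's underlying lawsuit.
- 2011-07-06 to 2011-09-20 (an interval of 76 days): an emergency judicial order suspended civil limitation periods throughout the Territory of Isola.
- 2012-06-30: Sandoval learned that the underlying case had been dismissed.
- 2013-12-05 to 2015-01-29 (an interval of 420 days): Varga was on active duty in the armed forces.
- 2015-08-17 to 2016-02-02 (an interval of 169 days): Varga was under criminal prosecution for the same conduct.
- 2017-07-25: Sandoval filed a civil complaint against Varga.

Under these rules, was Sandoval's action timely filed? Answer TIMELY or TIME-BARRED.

TIMELY

Because the rule ties accrual to occurrence, the claim accrued on 2010-10-10, not on the 2012-06-30 discovery date.
The untolled deadline — 5 years after 2010-10-10 — is 2015-10-10.
The emergency suspension of filing deadlines from 2011-07-06 to 2011-09-20 tolled the period for 76 days, extending the deadline to 2015-12-25.
The period was tolled for 420 days by the defendant's active military service (2013-12-05 to 2015-01-29), pushing the deadline to 2017-02-17.
The pending criminal prosecution from 2015-08-17 to 2016-02-02 tolled the period for 169 days, extending the deadline to 2017-08-05.
The 2017-07-25 filing precedes the 2017-08-05 deadline; the claim is timely.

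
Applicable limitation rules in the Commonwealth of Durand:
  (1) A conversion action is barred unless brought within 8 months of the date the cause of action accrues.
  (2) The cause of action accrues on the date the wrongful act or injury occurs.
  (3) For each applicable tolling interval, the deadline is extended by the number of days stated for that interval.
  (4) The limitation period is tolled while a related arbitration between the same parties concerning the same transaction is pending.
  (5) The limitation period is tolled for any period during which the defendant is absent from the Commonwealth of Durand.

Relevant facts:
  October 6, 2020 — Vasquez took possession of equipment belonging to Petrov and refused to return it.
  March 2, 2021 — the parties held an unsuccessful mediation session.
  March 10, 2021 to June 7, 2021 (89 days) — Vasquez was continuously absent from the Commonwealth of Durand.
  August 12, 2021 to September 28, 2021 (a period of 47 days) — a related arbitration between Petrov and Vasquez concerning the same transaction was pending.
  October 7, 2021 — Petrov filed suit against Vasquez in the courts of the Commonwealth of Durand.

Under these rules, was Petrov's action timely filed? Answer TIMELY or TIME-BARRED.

TIMELY

The claim accrued on October 6, 2020, when the wrongful act occurred.
8 months from October 6, 2020 is June 6, 2021.
Because the defendant's absence from the jurisdiction ran from March 10, 2021 to June 7, 2021, the deadline is extended by 89 days to September 3, 2021.
The period was tolled for 47 days by the pending related arbitration (August 12, 2021 to September 28, 2021), pushing the deadline to October 20, 2021.
The other events in the timeline have no effect on the limitation period under the stated rules.
Filing on October 7, 2021 beat the October 20, 2021 deadline — the action is timely.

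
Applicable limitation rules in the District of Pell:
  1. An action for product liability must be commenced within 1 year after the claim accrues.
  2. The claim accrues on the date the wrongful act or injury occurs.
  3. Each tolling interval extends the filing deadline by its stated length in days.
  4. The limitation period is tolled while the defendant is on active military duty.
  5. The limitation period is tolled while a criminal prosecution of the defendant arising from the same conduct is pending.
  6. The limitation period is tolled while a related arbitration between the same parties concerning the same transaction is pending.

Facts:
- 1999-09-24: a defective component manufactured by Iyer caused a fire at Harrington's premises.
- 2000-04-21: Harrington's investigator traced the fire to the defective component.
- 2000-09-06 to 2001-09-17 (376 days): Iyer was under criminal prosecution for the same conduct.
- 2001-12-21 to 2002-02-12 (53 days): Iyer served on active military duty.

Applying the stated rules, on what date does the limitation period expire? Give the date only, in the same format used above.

2001-10-05

Accrual is governed by the date of the act, so the period began to run on 1999-09-24; the later discovery on 2000-04-21 is irrelevant under the stated rule.
Adding the 1 year base period to 1999-09-24 gives a deadline of 2000-09-24, before any tolling.
The pending criminal prosecution from 2000-09-06 to 2001-09-17 tolled the period for 376 days, extending the deadline to 2001-10-05.
By the time the defendant's active military service began on 2001-12-21, the limitation period had already expired on 2001-10-05; that interval cannot revive it.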